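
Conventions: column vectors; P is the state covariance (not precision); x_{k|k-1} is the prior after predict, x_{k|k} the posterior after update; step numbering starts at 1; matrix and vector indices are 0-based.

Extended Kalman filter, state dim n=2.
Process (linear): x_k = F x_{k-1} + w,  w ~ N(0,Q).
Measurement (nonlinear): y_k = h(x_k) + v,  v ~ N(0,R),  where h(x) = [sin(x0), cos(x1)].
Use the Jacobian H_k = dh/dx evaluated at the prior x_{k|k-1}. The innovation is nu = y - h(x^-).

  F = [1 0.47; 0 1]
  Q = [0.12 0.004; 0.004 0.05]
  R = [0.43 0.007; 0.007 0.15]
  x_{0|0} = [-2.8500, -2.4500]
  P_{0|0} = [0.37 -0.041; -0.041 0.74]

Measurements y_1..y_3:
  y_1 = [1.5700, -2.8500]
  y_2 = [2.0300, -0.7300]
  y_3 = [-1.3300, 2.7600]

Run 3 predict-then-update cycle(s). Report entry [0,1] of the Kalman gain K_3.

step 1: x^-=[-4.0015, -2.4500]  P^-=[0.6149 0.3108; 0.3108 0.7900]  H_jac=[-0.6525 0.0000; 0.0000 0.6378]  S=[0.6918 -0.1223; -0.1223 0.4713]  K=[-0.5299 0.2830; -0.1091 1.0406]  nu=[0.8122, -2.0798]  x^+=[-5.0205, -4.7029]  P^+=[0.3462 0.0607; 0.0607 0.2436]
step 2: x^-=[-7.2309, -4.7029]  P^-=[0.5771 0.1792; 0.1792 0.2936]  H_jac=[0.5836 0.0000; 0.0000 -1.0000]  S=[0.6265 -0.0976; -0.0976 0.4435]  K=[0.4914 -0.2959; 0.0661 -0.6473]  nu=[2.8421, -0.7205]  x^+=[-5.6210, -4.0486]  P^+=[0.3586 0.0410; 0.0410 0.0966]
step 3: x^-=[-7.5238, -4.0486]  P^-=[0.5384 0.0904; 0.0904 0.1466]  H_jac=[0.3242 0.0000; 0.0000 -0.7877]  S=[0.4866 -0.0161; -0.0161 0.2410]  K=[0.3497 -0.2721; 0.0445 -0.4763]  nu=[-0.3840, 3.3761]  x^+=[-8.5766, -5.6739]  P^+=[0.4580 0.0487; 0.0487 0.0903]

K[0,1] = -0.2721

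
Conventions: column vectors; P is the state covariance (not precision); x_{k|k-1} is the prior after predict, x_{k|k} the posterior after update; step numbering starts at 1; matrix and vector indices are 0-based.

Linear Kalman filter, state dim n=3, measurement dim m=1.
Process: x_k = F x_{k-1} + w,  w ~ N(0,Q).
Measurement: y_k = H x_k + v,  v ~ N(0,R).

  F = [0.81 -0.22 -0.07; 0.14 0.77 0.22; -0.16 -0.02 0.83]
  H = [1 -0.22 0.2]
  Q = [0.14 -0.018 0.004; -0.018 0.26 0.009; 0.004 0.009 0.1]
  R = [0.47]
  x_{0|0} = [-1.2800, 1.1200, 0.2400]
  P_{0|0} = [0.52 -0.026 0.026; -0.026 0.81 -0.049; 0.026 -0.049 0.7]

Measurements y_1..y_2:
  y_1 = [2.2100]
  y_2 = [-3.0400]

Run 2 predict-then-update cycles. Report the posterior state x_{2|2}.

x_post = [-1.0115, 1.1124, 0.5598]

step 1: x^-=[-1.3000, 0.7360, 0.3816]  P^-=[0.5286 -0.1131 -0.0743; -0.1131 0.7637 0.0870; -0.0743 0.0870 0.5904]  S=[1.0715]  K=[0.5027; -0.2461; 0.0230]  nu=[3.5956]  x^+=[0.5073, -0.1488, 0.4642]  P^+=[0.2579 0.0195 -0.0867; 0.0195 0.6988 0.0930; -0.0867 0.0930 0.5899]
step 2: x^-=[0.4112, 0.0586, 0.3071]  P^-=[0.3517 -0.1288 -0.1364; -0.1288 0.7383 0.1497; -0.1364 0.1497 0.5333]  S=[0.8677]  K=[0.4065; -0.3011; -0.0722]  nu=[-3.4997]  x^+=[-1.0115, 1.1124, 0.5598]  P^+=[0.2083 -0.0226 -0.1109; -0.0226 0.6596 0.1309; -0.1109 0.1309 0.5288]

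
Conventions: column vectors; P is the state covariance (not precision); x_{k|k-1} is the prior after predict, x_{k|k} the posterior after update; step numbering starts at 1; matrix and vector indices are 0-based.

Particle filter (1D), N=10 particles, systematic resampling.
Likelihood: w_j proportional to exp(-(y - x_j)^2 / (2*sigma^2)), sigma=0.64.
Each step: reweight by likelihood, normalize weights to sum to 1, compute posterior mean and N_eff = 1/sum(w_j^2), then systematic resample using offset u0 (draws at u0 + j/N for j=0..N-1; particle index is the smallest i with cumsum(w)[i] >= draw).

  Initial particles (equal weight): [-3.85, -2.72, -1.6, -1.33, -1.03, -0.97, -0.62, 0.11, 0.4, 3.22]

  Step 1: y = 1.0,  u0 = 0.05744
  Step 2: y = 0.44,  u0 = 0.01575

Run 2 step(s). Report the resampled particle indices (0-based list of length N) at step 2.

step 1: w=[0.0000, 0.0000, 0.0002, 0.0012, 0.0060, 0.0081, 0.0374, 0.3506, 0.5941, 0.0022]  mean=0.2442  Neff=2.0945  idx=[7, 7, 7, 7, 8, 8, 8, 8, 8, 8]
step 2: w=[0.0923, 0.0923, 0.0923, 0.0923, 0.1052, 0.1052, 0.1052, 0.1052, 0.1052, 0.1052]  mean=0.2930  Neff=9.9602  idx=[0, 1, 2, 3, 4, 5, 6, 7, 8, 9]

resampled_idx = [0, 1, 2, 3, 4, 5, 6, 7, 8, 9]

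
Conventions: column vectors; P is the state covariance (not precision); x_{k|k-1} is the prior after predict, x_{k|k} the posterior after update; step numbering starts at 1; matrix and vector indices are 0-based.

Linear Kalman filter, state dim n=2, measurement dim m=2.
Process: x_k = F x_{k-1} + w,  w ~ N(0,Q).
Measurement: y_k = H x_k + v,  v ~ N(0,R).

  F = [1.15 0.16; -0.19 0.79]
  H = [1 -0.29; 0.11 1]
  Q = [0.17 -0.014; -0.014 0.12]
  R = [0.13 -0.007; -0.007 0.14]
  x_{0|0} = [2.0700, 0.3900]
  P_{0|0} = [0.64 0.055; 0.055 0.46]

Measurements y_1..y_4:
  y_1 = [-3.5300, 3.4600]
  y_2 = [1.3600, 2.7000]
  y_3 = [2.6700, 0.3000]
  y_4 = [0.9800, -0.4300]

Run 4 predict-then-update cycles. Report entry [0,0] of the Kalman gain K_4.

K[0,0] = 0.6773

step 1: x^-=[2.4429, -0.0852]  P^-=[1.0484 -0.0474; -0.0474 0.4137]  S=[1.2407 -0.0575; -0.0575 0.5559]  K=[0.8659 0.2118; -0.1013 0.7242]  nu=[-5.9976, 3.2765]  x^+=[-2.0566, 2.8954]  P^+=[0.1143 0.0110; 0.0110 0.1009]
step 2: x^-=[-1.9019, 2.6782]  P^-=[0.3278 -0.0165; -0.0165 0.1838]  S=[0.4828 -0.0403; -0.0403 0.3241]  K=[0.7011 0.1473; -0.0989 0.5491]  nu=[4.0385, 0.2311]  x^+=[0.9635, 2.4058]  P^+=[0.0917 0.0056; 0.0056 0.0770]
step 3: x^-=[1.4930, 1.7175]  P^-=[0.2954 -0.0194; -0.0194 0.1697]  S=[0.4509 -0.0425; -0.0425 0.3090]  K=[0.6804 0.1360; -0.1024 0.5281]  nu=[1.6751, -1.5817]  x^+=[2.4176, 0.7107]  P^+=[0.0888 0.0045; 0.0045 0.0742]
step 4: x^-=[2.8940, 0.1021]  P^-=[0.2910 -0.0201; -0.0201 0.1681]  S=[0.4468 -0.0432; -0.0432 0.3072]  K=[0.6773 0.1340; -0.1033 0.5255]  nu=[-1.8844, -0.8504]  x^+=[1.5037, -0.1502]  P^+=[0.0884 0.0043; 0.0043 0.0738]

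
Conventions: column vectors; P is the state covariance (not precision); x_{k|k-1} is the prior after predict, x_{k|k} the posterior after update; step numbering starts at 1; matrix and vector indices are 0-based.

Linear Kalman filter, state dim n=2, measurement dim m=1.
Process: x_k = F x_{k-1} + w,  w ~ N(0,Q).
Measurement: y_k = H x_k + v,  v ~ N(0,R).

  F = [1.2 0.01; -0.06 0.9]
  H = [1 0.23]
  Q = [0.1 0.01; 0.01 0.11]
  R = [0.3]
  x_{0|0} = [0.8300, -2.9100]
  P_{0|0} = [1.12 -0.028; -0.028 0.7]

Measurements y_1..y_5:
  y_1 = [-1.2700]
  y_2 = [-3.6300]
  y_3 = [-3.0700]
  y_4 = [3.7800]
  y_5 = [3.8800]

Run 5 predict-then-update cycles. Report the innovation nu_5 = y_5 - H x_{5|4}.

step 1: x^-=[0.9669, -2.6688]  P^-=[1.7122 -0.0946; -0.0946 0.6841]  S=[2.0049]  K=[0.8432; 0.0313]  nu=[-1.6231]  x^+=[-0.4016, -2.7196]  P^+=[0.2869 -0.1475; -0.1475 0.6821]
step 2: x^-=[-0.5091, -2.4236]  P^-=[0.5096 -0.1637; -0.1637 0.6795]  S=[0.7703]  K=[0.6127; -0.0097]  nu=[-2.5634]  x^+=[-2.0799, -2.3988]  P^+=[0.2204 -0.1592; -0.1592 0.6794]
step 3: x^-=[-2.5198, -2.0341]  P^-=[0.4137 -0.1715; -0.1715 0.6783]  S=[0.6706]  K=[0.5580; -0.0232]  nu=[-0.0823]  x^+=[-2.5658, -2.0322]  P^+=[0.2049 -0.1629; -0.1629 0.6779]
step 4: x^-=[-3.0992, -1.6750]  P^-=[0.3912 -0.1745; -0.1745 0.6774]  S=[0.6467]  K=[0.5428; -0.0288]  nu=[7.2645]  x^+=[0.8437, -1.8845]  P^+=[0.2006 -0.1643; -0.1643 0.6769]
step 5: x^-=[0.9936, -1.7466]  P^-=[0.3850 -0.1757; -0.1757 0.6768]  S=[0.6400]  K=[0.5385; -0.0314]  nu=[3.2881]  x^+=[2.7641, -1.8498]  P^+=[0.1995 -0.1649; -0.1649 0.6761]

innov = [3.2881]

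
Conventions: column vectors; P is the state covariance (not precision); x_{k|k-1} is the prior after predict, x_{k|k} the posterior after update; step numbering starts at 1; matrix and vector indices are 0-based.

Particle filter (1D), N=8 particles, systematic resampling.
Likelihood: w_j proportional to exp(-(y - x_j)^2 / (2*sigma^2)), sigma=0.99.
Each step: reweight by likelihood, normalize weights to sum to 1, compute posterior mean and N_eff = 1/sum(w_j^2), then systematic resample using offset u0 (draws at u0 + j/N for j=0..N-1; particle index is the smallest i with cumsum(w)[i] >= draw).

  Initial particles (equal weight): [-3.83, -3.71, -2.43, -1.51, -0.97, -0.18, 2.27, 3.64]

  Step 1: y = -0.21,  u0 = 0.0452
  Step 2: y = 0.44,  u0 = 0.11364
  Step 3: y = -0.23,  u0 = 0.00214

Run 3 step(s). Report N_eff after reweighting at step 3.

N_eff = 7.9010

step 1: w=[0.0005, 0.0008, 0.0353, 0.1840, 0.3246, 0.4356, 0.0189, 0.0002]  mean=-0.7183  Neff=3.0250  idx=[3, 3, 4, 4, 4, 5, 5, 5]
step 2: w=[0.0374, 0.0374, 0.0944, 0.0944, 0.0944, 0.2140, 0.2140, 0.2140]  mean=-0.5033  Neff=5.9917  idx=[2, 3, 5, 5, 6, 6, 7, 7]
step 3: w=[0.1008, 0.1008, 0.1331, 0.1331, 0.1331, 0.1331, 0.1331, 0.1331]  mean=-0.3392  Neff=7.9010  idx=[0, 1, 2, 3, 4, 5, 6, 7]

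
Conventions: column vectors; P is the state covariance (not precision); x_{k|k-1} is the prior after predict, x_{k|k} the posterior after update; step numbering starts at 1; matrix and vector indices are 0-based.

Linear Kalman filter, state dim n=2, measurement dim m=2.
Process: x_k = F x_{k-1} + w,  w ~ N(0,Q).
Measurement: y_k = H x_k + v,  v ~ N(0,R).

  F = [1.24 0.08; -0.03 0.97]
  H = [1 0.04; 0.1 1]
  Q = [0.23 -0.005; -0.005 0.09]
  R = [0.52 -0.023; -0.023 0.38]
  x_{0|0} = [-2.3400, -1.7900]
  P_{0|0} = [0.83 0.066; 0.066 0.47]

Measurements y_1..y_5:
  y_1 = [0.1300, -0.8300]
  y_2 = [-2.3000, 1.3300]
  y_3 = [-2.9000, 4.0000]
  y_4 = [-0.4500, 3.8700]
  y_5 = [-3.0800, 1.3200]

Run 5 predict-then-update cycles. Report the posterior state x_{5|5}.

x_post = [-2.5213, 2.2149]

step 1: x^-=[-3.0448, -1.6661]  P^-=[1.5223 0.0798; 0.0798 0.5291]  S=[2.0495 0.2305; 0.2305 0.9403]  K=[0.7369 0.0661; -0.0154 0.5750]  nu=[3.2414, 1.1406]  x^+=[-0.5808, -1.0602]  P^+=[0.3829 -0.0301; -0.0301 0.2219]
step 2: x^-=[-0.8051, -1.0110]  P^-=[0.8141 -0.0382; -0.0382 0.3008]  S=[1.3316 0.0321; 0.0321 0.6813]  K=[0.6094 0.0347; -0.0302 0.4374]  nu=[-1.4545, 2.4215]  x^+=[-1.6074, 0.0920]  P^+=[0.3174 -0.0326; -0.0326 0.1701]
step 3: x^-=[-1.9858, 0.1374]  P^-=[0.7127 -0.0427; -0.0427 0.2523]  S=[1.2297 0.0155; 0.0155 0.6309]  K=[0.5778 0.0311; -0.0315 0.3939]  nu=[-0.9197, 4.0611]  x^+=[-2.3908, 1.7660]  P^+=[0.3010 -0.0316; -0.0316 0.1536]
step 4: x^-=[-2.8234, 1.7848]  P^-=[0.6875 -0.0422; -0.0422 0.2366]  S=[1.2045 0.0129; 0.0129 0.6150]  K=[0.5691 0.0313; -0.0312 0.3785]  nu=[2.3020, 2.3676]  x^+=[-1.4393, 2.6090]  P^+=[0.2964 -0.0308; -0.0308 0.1476]
step 5: x^-=[-1.5760, 2.5739]  P^-=[0.6806 -0.0416; -0.0416 0.2310]  S=[1.1976 0.0125; 0.0125 0.6094]  K=[0.5666 0.0318; -0.0309 0.3728]  nu=[-1.6069, -1.0963]  x^+=[-2.5213, 2.2149]  P^+=[0.2951 -0.0305; -0.0305 0.1454]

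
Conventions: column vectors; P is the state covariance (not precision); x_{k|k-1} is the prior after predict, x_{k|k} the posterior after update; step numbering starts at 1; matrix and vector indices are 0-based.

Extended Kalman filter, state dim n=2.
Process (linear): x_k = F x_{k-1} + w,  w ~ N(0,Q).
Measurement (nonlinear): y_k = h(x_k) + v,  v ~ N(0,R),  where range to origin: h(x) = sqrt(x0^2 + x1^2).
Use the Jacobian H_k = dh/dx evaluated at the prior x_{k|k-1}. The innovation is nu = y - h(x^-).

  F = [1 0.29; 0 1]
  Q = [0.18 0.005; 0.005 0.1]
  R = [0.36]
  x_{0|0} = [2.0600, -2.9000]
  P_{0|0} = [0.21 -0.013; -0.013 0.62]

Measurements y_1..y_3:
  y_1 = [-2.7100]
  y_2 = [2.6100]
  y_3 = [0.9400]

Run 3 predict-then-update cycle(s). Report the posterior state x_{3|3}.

step 1: x^-=[1.2190, -2.9000]  P^-=[0.4346 0.1718; 0.1718 0.7200]  H_jac=[0.3875 -0.9219]  S=[0.9144]  K=[0.0110; -0.6531]  nu=[-5.8558]  x^+=[1.1548, 0.9243]  P^+=[0.4345 0.1784; 0.1784 0.3300]
step 2: x^-=[1.4228, 0.9243]  P^-=[0.7457 0.2791; 0.2791 0.4300]  H_jac=[0.8386 0.5448]  S=[1.2670]  K=[0.6135; 0.3696]  nu=[0.9134]  x^+=[1.9832, 1.2618]  P^+=[0.2687 -0.0082; -0.0082 0.2569]
step 3: x^-=[2.3491, 1.2618]  P^-=[0.4656 0.0713; 0.0713 0.3569]  H_jac=[0.8810 0.4732]  S=[0.8607]  K=[0.5157; 0.2692]  nu=[-1.7266]  x^+=[1.4587, 0.7971]  P^+=[0.2367 -0.0482; -0.0482 0.2946]

x_post = [1.4587, 0.7971]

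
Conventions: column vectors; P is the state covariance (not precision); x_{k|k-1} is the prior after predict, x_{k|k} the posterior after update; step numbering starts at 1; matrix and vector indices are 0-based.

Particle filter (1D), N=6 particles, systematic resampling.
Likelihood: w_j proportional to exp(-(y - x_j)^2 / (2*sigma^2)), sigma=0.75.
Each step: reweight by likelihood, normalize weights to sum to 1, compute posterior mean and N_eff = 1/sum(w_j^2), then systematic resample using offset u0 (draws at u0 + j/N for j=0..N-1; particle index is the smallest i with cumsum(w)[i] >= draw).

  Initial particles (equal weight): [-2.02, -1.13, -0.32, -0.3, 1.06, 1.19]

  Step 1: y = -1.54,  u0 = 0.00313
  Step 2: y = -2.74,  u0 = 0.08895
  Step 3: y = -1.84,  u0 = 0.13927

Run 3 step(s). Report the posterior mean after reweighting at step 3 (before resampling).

step 1: w=[0.3702, 0.3913, 0.1210, 0.1158, 0.0011, 0.0006]  mean=-1.2615  Neff=3.1428  idx=[0, 0, 0, 1, 1, 2]
step 2: w=[0.3007, 0.3007, 0.3007, 0.0476, 0.0476, 0.0026]  mean=-1.9308  Neff=3.6252  idx=[0, 0, 1, 1, 2, 3]
step 3: w=[0.1768, 0.1768, 0.1768, 0.1768, 0.1768, 0.1162]  mean=-1.9166  Neff=5.8920  idx=[0, 1, 2, 3, 4, 5]

post_mean = -1.9166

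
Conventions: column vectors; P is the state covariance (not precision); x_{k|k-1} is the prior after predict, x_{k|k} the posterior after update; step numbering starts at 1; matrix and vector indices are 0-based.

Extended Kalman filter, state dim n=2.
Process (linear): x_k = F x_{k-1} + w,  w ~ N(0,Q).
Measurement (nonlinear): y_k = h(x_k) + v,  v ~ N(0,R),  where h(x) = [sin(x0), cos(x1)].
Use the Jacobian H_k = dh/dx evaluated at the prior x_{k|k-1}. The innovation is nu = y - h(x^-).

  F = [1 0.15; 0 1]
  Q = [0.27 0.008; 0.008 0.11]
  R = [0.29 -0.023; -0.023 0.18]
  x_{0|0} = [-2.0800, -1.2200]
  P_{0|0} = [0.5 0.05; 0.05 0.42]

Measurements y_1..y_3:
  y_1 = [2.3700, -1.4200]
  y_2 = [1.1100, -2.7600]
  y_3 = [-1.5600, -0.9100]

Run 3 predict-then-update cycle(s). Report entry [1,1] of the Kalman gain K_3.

K[1,1] = -0.5395

step 1: x^-=[-2.2630, -1.2200]  P^-=[0.7944 0.1210; 0.1210 0.5300]  H_jac=[-0.6382 0.0000; 0.0000 0.9391]  S=[0.6136 -0.0955; -0.0955 0.6474]  K=[-0.8178 0.0549; -0.0063 0.7679]  nu=[3.1398, -1.7636]  x^+=[-4.9275, -2.5941]  P^+=[0.3736 0.0305; 0.0305 0.1473]
step 2: x^-=[-5.3166, -2.5941]  P^-=[0.6560 0.0606; 0.0606 0.2573]  H_jac=[0.5681 0.0000; 0.0000 0.5206]  S=[0.5017 -0.0051; -0.0051 0.2497]  K=[0.7443 0.1415; 0.0741 0.5379]  nu=[0.2870, -1.9062]  x^+=[-5.3727, -3.5982]  P^+=[0.3742 0.0160; 0.0160 0.1827]
step 3: x^-=[-5.9124, -3.5982]  P^-=[0.6531 0.0515; 0.0515 0.2927]  H_jac=[0.9320 0.0000; 0.0000 -0.4409]  S=[0.8574 -0.0441; -0.0441 0.2369]  K=[0.7119 0.0369; 0.0282 -0.5395]  nu=[-1.9223, -0.0124]  x^+=[-7.2814, -3.6456]  P^+=[0.2206 0.0221; 0.0221 0.2217]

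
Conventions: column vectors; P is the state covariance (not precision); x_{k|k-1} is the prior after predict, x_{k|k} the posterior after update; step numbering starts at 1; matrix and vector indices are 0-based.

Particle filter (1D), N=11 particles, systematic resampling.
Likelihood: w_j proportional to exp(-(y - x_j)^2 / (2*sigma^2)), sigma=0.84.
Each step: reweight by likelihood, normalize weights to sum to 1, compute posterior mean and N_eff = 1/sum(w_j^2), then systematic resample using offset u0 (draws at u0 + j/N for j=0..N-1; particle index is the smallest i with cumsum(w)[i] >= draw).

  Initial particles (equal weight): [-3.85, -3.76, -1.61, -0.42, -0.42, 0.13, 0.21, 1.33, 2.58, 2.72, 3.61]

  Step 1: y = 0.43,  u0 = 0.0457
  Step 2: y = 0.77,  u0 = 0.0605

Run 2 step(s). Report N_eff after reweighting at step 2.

N_eff = 9.9797

step 1: w=[0.0000, 0.0000, 0.0139, 0.1585, 0.1585, 0.2481, 0.2555, 0.1489, 0.0100, 0.0064, 0.0002]  mean=0.1726  Neff=5.0103  idx=[3, 3, 4, 4, 5, 5, 6, 6, 6, 7, 7]
step 2: w=[0.0526, 0.0526, 0.0526, 0.0526, 0.1074, 0.1074, 0.1149, 0.1149, 0.1149, 0.1149, 0.1149]  mean=0.3177  Neff=9.9797  idx=[1, 2, 4, 5, 5, 6, 7, 8, 9, 9, 10]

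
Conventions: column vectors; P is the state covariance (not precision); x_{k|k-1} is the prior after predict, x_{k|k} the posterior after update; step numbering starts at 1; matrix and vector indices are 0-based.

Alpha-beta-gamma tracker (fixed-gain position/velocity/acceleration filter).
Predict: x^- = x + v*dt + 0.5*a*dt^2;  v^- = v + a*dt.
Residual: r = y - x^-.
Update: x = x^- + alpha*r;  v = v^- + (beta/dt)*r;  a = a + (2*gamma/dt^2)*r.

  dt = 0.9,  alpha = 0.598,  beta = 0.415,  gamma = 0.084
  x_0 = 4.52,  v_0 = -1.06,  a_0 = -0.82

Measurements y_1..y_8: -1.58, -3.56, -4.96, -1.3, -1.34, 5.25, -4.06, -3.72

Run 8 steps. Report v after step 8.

step 1: x_pred=3.2339  r=-4.8139  x^+=0.3552  v^+=-4.0177  a^+=-1.8184
step 2: x_pred=-3.9972  r=0.4372  x^+=-3.7358  v^+=-5.4527  a^+=-1.7277
step 3: x_pred=-9.3430  r=4.3830  x^+=-6.7219  v^+=-4.9867  a^+=-0.8187
step 4: x_pred=-11.5415  r=10.2415  x^+=-5.4171  v^+=-1.0010  a^+=1.3055
step 5: x_pred=-5.7893  r=4.4493  x^+=-3.1286  v^+=2.2255  a^+=2.2283
step 6: x_pred=-0.2232  r=5.4732  x^+=3.0498  v^+=6.7547  a^+=3.3635
step 7: x_pred=10.4912  r=-14.5512  x^+=1.7896  v^+=3.0721  a^+=0.3454
step 8: x_pred=4.6944  r=-8.4144  x^+=-0.3374  v^+=-0.4970  a^+=-1.3998

v_post = -0.4970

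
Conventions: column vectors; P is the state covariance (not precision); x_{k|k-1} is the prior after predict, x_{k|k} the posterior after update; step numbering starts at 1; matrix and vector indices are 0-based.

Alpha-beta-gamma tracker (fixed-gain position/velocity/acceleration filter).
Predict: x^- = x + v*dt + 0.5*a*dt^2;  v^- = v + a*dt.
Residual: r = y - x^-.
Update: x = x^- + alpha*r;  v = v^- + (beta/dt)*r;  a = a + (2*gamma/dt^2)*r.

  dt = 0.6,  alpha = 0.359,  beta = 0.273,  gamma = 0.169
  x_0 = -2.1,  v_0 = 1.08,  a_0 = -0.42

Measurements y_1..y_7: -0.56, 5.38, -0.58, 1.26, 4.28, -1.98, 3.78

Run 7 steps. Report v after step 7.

v_post = -9.2493

step 1: x_pred=-1.5276  r=0.9676  x^+=-1.1802  v^+=1.2683  a^+=0.4885
step 2: x_pred=-0.3314  r=5.7114  x^+=1.7190  v^+=4.1600  a^+=5.8508
step 3: x_pred=5.2682  r=-5.8482  x^+=3.1687  v^+=5.0096  a^+=0.3600
step 4: x_pred=6.2392  r=-4.9792  x^+=4.4517  v^+=2.9600  a^+=-4.3149
step 5: x_pred=5.4510  r=-1.1710  x^+=5.0306  v^+=-0.1617  a^+=-5.4144
step 6: x_pred=3.9590  r=-5.9390  x^+=1.8269  v^+=-6.1126  a^+=-10.9904
step 7: x_pred=-3.8189  r=7.5989  x^+=-1.0909  v^+=-9.2493  a^+=-3.8559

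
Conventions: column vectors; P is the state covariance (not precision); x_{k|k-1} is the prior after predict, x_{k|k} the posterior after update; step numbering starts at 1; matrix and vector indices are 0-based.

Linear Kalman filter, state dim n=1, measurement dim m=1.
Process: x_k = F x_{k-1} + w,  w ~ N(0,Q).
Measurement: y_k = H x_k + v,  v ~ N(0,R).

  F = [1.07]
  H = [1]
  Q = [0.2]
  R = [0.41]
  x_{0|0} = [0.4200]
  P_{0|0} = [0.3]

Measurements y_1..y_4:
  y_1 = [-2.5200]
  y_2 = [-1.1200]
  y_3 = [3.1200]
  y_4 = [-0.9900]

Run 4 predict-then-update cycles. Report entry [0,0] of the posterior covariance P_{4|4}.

P_post[0,0] = 0.2135

step 1: x^-=[0.4494]  P^-=[0.5435]  S=[0.9535]  K=[0.5700]  nu=[-2.9694]  x^+=[-1.2431]  P^+=[0.2337]
step 2: x^-=[-1.3302]  P^-=[0.4676]  S=[0.8776]  K=[0.5328]  nu=[0.2102]  x^+=[-1.2182]  P^+=[0.2184]
step 3: x^-=[-1.3035]  P^-=[0.4501]  S=[0.8601]  K=[0.5233]  nu=[4.4235]  x^+=[1.0114]  P^+=[0.2146]
step 4: x^-=[1.0822]  P^-=[0.4456]  S=[0.8556]  K=[0.5208]  nu=[-2.0722]  x^+=[0.0029]  P^+=[0.2135]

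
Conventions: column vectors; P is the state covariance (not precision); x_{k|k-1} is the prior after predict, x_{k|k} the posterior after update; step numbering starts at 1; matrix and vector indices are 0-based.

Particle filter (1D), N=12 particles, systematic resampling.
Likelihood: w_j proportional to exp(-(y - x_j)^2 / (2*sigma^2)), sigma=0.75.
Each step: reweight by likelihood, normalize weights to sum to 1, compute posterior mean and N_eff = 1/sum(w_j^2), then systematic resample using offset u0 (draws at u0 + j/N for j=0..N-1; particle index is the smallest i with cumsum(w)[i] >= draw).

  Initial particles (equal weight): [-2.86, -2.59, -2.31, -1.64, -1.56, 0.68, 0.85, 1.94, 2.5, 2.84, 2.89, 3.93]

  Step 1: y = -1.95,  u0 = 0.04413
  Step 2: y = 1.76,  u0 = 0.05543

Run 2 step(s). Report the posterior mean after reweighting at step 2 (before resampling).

post_mean = -1.5933

step 1: w=[0.1241, 0.1800, 0.2309, 0.2379, 0.2263, 0.0006, 0.0002, 0.0000, 0.0000, 0.0000, 0.0000, 0.0000]  mean=-2.0971  Neff=4.7864  idx=[0, 1, 1, 1, 2, 2, 3, 3, 3, 4, 4, 4]
step 2: w=[0.0000, 0.0002, 0.0002, 0.0002, 0.0015, 0.0015, 0.1271, 0.1271, 0.1271, 0.2050, 0.2050, 0.2050]  mean=-1.5933  Neff=5.7277  idx=[6, 7, 7, 8, 9, 9, 9, 10, 10, 11, 11, 11]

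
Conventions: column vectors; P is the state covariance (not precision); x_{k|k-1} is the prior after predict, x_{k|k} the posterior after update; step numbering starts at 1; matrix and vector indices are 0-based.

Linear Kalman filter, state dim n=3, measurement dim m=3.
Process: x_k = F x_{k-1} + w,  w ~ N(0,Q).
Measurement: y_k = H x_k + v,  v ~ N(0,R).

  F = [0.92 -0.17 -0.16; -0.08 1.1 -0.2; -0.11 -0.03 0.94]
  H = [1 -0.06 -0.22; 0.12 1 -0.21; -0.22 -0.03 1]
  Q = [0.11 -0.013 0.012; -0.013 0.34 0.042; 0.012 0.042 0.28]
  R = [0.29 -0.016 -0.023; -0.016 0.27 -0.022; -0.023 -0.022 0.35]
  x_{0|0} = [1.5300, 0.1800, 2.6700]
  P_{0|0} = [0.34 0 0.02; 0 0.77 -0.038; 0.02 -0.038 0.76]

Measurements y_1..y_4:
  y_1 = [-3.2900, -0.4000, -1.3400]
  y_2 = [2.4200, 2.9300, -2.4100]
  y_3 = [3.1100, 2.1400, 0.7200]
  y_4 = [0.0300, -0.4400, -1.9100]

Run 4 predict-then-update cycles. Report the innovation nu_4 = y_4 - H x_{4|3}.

innov = [-1.0920, -2.6562, -1.1007]

step 1: x^-=[0.9498, -0.4584, 2.3361]  P^-=[0.4315 -0.1557 -0.1092; -0.1557 1.3216 -0.1639; -0.1092 -0.1639 0.9544]  S=[0.8349 -0.0942 -0.4287; -0.0942 1.6769 -0.4217; -0.4287 -0.4217 1.3823]  K=[0.5714 -0.0086 0.0302; -0.0966 0.8164 0.0967; -0.0234 -0.0534 0.6878]  nu=[-3.7534, 0.4350, -3.4809]  x^+=[-1.3039, -0.0774, 0.0066]  P^+=[0.1712 -0.0254 0.0345; -0.0254 0.2270 0.0193; 0.0345 0.0193 0.2506]
step 2: x^-=[-1.1875, 0.0179, 0.1519]  P^-=[0.2667 -0.0947 -0.0142; -0.0947 0.6228 0.0102; -0.0142 0.0102 0.4953]  S=[0.6008 -0.0913 -0.2033; -0.0913 0.8922 -0.1227; -0.2033 -0.1227 0.8632]  K=[0.4651 -0.0158 0.0262; -0.0885 0.6864 0.0910; -0.0183 -0.0308 0.5684]  nu=[3.6420, 3.0865, -2.8226]  x^+=[0.3835, 1.5572, -1.6141]  P^+=[0.1395 -0.0230 0.0288; -0.0230 0.1916 0.0195; 0.0288 0.0195 0.2070]
step 3: x^-=[0.3464, 2.0051, -1.6062]  P^-=[0.2387 -0.0837 -0.0096; -0.0837 0.5774 0.0194; -0.0096 0.0194 0.4575]  S=[0.5677 -0.0857 -0.1849; -0.0857 0.8432 -0.1050; -0.1849 -0.1050 0.8216]  K=[0.4385 -0.0153 0.0241; -0.0849 0.6708 0.0916; -0.0209 -0.0258 0.5508]  nu=[2.5306, -0.2440, 2.4626]  x^+=[1.5192, 1.8523, -0.2965]  P^+=[0.1315 -0.0218 0.0270; -0.0218 0.1873 0.0201; 0.0270 0.0201 0.2004]
step 4: x^-=[1.1303, 1.9753, -0.5014]  P^-=[0.2318 -0.0811 -0.0096; -0.0811 0.5713 0.0214; -0.0096 0.0214 0.4519]  S=[0.5603 -0.0843 -0.1822; -0.0843 0.8366 -0.1021; -0.1822 -0.1021 0.8155]  K=[0.4315 -0.0150 0.0232; -0.0838 0.6687 0.0921; -0.0224 -0.0247 0.5479]  nu=[-1.0920, -2.6562, -1.1007]  x^+=[0.6733, 0.1893, -1.0145]  P^+=[0.1294 -0.0215 0.0263; -0.0215 0.1867 0.0203; 0.0263 0.0203 0.1992]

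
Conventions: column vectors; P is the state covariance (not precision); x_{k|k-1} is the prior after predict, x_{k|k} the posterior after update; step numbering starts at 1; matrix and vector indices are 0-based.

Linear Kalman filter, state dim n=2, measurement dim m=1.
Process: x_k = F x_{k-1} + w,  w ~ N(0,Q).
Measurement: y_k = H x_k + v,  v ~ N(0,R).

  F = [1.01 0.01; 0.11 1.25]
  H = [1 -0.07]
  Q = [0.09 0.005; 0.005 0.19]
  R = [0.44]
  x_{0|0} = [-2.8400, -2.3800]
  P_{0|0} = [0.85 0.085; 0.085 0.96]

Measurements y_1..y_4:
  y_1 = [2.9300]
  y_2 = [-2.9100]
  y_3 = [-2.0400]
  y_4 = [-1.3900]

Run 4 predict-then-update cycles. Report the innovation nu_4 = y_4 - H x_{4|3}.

step 1: x^-=[-2.8922, -3.2874]  P^-=[0.9589 0.2188; 0.2188 1.7237]  S=[1.3767]  K=[0.6854; 0.0713]  nu=[5.5921]  x^+=[0.9406, -2.8886]  P^+=[0.3122 0.1515; 0.1515 1.7167]
step 2: x^-=[0.9211, -3.5073]  P^-=[0.4117 0.2526; 0.2526 2.9177]  S=[0.8306]  K=[0.4744; 0.0583]  nu=[-4.0766]  x^+=[-1.0127, -3.7448]  P^+=[0.2248 0.2297; 0.2297 2.9149]
step 3: x^-=[-1.0602, -4.7924]  P^-=[0.3242 0.3566; 0.3566 4.8104]  S=[0.7379]  K=[0.4056; 0.0270]  nu=[-1.3152]  x^+=[-1.5937, -4.8278]  P^+=[0.2029 0.3486; 0.3486 4.8099]
step 4: x^-=[-1.6579, -6.2101]  P^-=[0.3045 0.5281; 0.5281 7.8038]  S=[0.7088]  K=[0.3774; -0.0256]  nu=[-0.1668]  x^+=[-1.7208, -6.2058]  P^+=[0.2035 0.5350; 0.5350 7.8033]

innov = [-0.1668]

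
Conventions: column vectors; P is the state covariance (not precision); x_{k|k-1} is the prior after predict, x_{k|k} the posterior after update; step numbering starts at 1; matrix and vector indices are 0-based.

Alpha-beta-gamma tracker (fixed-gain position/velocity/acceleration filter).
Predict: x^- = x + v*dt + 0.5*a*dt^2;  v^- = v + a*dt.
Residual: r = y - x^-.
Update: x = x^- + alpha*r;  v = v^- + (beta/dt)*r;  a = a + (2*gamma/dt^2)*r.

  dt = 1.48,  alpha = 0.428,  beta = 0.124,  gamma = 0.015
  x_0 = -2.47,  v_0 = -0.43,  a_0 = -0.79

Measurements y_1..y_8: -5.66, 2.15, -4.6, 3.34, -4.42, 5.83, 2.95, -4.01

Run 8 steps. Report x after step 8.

step 1: x_pred=-3.9716  r=-1.6884  x^+=-4.6942  v^+=-1.7407  a^+=-0.8131
step 2: x_pred=-8.1610  r=10.3110  x^+=-3.7479  v^+=-2.0802  a^+=-0.6719
step 3: x_pred=-7.5624  r=2.9624  x^+=-6.2945  v^+=-2.8264  a^+=-0.6313
step 4: x_pred=-11.1690  r=14.5090  x^+=-4.9592  v^+=-2.5452  a^+=-0.4326
step 5: x_pred=-9.1998  r=4.7798  x^+=-7.1540  v^+=-2.7850  a^+=-0.3671
step 6: x_pred=-11.6779  r=17.5079  x^+=-4.1845  v^+=-1.8615  a^+=-0.1274
step 7: x_pred=-7.0789  r=10.0289  x^+=-2.7866  v^+=-1.2097  a^+=0.0100
step 8: x_pred=-4.5659  r=0.5559  x^+=-4.3280  v^+=-1.1483  a^+=0.0176

x_post = -4.3280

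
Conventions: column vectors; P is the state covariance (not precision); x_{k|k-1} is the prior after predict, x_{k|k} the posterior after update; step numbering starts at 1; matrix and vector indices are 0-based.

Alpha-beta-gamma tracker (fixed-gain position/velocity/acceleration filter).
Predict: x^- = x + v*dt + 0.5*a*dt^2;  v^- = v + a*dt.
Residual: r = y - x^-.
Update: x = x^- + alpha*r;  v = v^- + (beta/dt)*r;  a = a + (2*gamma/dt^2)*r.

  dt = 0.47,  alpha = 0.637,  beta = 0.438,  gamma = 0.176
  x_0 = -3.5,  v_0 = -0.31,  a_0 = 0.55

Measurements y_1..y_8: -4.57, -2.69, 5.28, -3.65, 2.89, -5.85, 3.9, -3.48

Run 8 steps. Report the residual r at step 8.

step 1: x_pred=-3.5850  r=-0.9850  x^+=-4.2124  v^+=-0.9695  a^+=-1.0197
step 2: x_pred=-4.7807  r=2.0907  x^+=-3.4489  v^+=0.4996  a^+=2.3118
step 3: x_pred=-2.9588  r=8.2388  x^+=2.2893  v^+=9.2640  a^+=15.4401
step 4: x_pred=8.3488  r=-11.9988  x^+=0.7056  v^+=5.3390  a^+=-3.6797
step 5: x_pred=2.8085  r=0.0815  x^+=2.8604  v^+=3.6855  a^+=-3.5498
step 6: x_pred=4.2005  r=-10.0505  x^+=-2.2017  v^+=-7.3491  a^+=-19.5652
step 7: x_pred=-7.8167  r=11.7167  x^+=-0.3532  v^+=-5.6258  a^+=-0.8948
step 8: x_pred=-3.0961  r=-0.3839  x^+=-3.3406  v^+=-6.4041  a^+=-1.5065

resid = -0.3839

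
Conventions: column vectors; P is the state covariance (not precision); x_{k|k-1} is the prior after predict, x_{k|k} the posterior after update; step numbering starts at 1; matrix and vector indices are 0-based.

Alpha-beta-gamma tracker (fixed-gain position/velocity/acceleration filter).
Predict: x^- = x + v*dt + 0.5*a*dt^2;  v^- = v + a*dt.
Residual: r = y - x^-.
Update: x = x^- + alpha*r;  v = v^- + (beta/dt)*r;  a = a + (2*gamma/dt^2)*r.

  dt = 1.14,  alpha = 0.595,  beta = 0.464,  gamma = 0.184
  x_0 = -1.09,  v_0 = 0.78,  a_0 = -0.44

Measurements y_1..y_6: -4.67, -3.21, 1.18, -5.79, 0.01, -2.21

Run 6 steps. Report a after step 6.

a_post = 0.2851

step 1: x_pred=-0.4867  r=-4.1833  x^+=-2.9758  v^+=-1.4243  a^+=-1.6246
step 2: x_pred=-5.6551  r=2.4451  x^+=-4.2003  v^+=-2.2811  a^+=-0.9322
step 3: x_pred=-7.4064  r=8.5864  x^+=-2.2975  v^+=0.1510  a^+=1.4992
step 4: x_pred=-1.1512  r=-4.6388  x^+=-3.9113  v^+=-0.0280  a^+=0.1856
step 5: x_pred=-3.8226  r=3.8326  x^+=-1.5422  v^+=1.7435  a^+=1.2709
step 6: x_pred=1.2712  r=-3.4812  x^+=-0.8001  v^+=1.7754  a^+=0.2851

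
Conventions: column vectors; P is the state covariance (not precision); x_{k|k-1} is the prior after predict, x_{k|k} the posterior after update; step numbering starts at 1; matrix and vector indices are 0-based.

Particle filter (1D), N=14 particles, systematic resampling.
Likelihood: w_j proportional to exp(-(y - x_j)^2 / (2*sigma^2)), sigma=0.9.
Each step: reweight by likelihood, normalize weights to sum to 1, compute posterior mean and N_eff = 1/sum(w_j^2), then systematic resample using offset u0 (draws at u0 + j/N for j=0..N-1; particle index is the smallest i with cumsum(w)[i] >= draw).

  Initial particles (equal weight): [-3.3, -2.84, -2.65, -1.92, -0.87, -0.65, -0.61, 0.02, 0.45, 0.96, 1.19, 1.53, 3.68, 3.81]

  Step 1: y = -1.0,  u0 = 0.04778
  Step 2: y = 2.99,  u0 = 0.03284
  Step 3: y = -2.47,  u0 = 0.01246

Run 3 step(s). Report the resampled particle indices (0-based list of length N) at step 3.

step 1: w=[0.0081, 0.0261, 0.0394, 0.1253, 0.2091, 0.1959, 0.1924, 0.1112, 0.0577, 0.0197, 0.0109, 0.0041, 0.0000, 0.0000]  mean=-0.8061  Neff=6.5204  idx=[2, 3, 3, 4, 4, 4, 5, 5, 6, 6, 6, 7, 7, 9]
step 2: w=[0.0000, 0.0000, 0.0000, 0.0011, 0.0011, 0.0011, 0.0031, 0.0031, 0.0038, 0.0038, 0.0038, 0.0485, 0.0485, 0.8820]  mean=0.8347  Neff=1.2775  idx=[11, 12, 13, 13, 13, 13, 13, 13, 13, 13, 13, 13, 13, 13]
step 3: w=[0.4190, 0.4190, 0.0135, 0.0135, 0.0135, 0.0135, 0.0135, 0.0135, 0.0135, 0.0135, 0.0135, 0.0135, 0.0135, 0.0135]  mean=0.1723  Neff=2.8305  idx=[0, 0, 0, 0, 0, 0, 1, 1, 1, 1, 1, 1, 4, 9]

resampled_idx = [0, 0, 0, 0, 0, 0, 1, 1, 1, 1, 1, 1, 4, 9]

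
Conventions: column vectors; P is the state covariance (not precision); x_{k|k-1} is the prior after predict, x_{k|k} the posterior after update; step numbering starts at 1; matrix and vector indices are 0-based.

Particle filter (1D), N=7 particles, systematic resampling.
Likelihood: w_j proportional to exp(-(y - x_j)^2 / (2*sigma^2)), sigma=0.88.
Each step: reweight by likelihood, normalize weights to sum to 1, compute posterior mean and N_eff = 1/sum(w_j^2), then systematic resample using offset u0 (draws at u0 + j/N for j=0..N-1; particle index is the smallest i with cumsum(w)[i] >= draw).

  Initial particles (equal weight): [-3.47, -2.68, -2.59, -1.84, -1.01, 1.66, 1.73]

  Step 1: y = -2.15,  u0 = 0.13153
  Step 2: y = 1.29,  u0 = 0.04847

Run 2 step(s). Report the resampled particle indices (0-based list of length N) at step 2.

step 1: w=[0.0951, 0.2444, 0.2585, 0.2753, 0.1266, 0.0000, 0.0000]  mean=-2.2890  Neff=4.3967  idx=[1, 1, 2, 2, 3, 3, 4]
step 2: w=[0.0010, 0.0010, 0.0016, 0.0016, 0.0489, 0.0489, 0.8969]  mean=-1.0998  Neff=1.2357  idx=[4, 6, 6, 6, 6, 6, 6]

resampled_idx = [4, 6, 6, 6, 6, 6, 6]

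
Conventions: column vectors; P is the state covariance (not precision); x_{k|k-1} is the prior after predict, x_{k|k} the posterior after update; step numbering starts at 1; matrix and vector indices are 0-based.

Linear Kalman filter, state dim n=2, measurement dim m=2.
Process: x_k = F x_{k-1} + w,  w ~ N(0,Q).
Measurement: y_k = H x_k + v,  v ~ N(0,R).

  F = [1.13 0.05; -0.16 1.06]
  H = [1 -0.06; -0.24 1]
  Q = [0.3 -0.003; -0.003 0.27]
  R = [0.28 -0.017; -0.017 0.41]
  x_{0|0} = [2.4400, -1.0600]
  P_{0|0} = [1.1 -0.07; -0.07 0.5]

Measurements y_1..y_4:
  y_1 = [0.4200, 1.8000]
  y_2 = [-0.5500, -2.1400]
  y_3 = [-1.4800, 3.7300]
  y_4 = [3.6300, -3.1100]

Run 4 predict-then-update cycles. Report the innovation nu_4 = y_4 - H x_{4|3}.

innov = [4.9059, -5.2192]

step 1: x^-=[2.7042, -1.5140]  P^-=[1.6979 -0.2587; -0.2587 0.8837]  S=[2.0122 -0.7399; -0.7399 1.5157]  K=[0.8409 -0.0290; 0.0909 0.6684]  nu=[-2.3750, 3.9630]  x^+=[0.5921, 0.9189]  P^+=[0.2378 0.0309; 0.0309 0.2799]
step 2: x^-=[0.7150, 0.8793]  P^-=[0.6078 0.0056; 0.0056 0.5801]  S=[0.8892 -0.1920; -0.1920 1.0224]  K=[0.6811 -0.0093; 0.0931 0.5836]  nu=[-1.2122, -2.8477]  x^+=[-0.0843, -0.8954]  P^+=[0.1927 0.0309; 0.0309 0.2451]
step 3: x^-=[-0.1400, -0.9357]  P^-=[0.5502 0.0119; 0.0119 0.5398]  S=[0.8307 -0.1694; -0.1694 0.9758]  K=[0.6597 -0.0086; 0.0907 0.5660]  nu=[-1.3962, 4.6321]  x^+=[-1.1010, 1.5596]  P^+=[0.1867 0.0300; 0.0300 0.2377]
step 4: x^-=[-1.1662, 1.8293]  P^-=[0.5423 0.0116; 0.0116 0.5317]  S=[0.8229 -0.1673; -0.1673 0.9674]  K=[0.6564 -0.0090; 0.0896 0.5623]  nu=[4.9059, -5.2192]  x^+=[2.1013, -0.6655]  P^+=[0.1857 0.0297; 0.0297 0.2361]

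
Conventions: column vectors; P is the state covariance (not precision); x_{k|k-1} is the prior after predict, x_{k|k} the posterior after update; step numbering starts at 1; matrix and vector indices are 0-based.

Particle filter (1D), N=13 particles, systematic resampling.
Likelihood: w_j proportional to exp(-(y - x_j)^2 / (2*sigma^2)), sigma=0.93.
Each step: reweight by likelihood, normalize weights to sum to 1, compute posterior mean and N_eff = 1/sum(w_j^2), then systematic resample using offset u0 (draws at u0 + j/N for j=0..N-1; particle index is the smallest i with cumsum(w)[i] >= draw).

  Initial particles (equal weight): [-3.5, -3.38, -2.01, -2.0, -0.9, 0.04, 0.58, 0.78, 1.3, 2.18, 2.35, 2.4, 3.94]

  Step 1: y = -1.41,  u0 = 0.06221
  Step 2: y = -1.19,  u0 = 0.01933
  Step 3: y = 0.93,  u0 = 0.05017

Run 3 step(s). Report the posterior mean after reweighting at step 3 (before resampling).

step 1: w=[0.0254, 0.0337, 0.2576, 0.2594, 0.2730, 0.0941, 0.0321, 0.0198, 0.0045, 0.0002, 0.0001, 0.0001, 0.0000]  mean=-1.4404  Neff=4.5402  idx=[2, 2, 2, 2, 3, 3, 3, 4, 4, 4, 4, 5, 7]
step 2: w=[0.0745, 0.0745, 0.0745, 0.0745, 0.0752, 0.0752, 0.0752, 0.1047, 0.1047, 0.1047, 0.1047, 0.0458, 0.0117]  mean=-1.4164  Neff=11.7279  idx=[0, 1, 2, 3, 4, 5, 6, 7, 8, 8, 9, 10, 10]
step 3: w=[0.0074, 0.0074, 0.0074, 0.0074, 0.0077, 0.0077, 0.0077, 0.1579, 0.1579, 0.1579, 0.1579, 0.1579, 0.1579]  mean=-0.9581  Neff=6.6664  idx=[6, 7, 7, 8, 8, 9, 9, 10, 10, 11, 11, 12, 12]

post_mean = -0.9581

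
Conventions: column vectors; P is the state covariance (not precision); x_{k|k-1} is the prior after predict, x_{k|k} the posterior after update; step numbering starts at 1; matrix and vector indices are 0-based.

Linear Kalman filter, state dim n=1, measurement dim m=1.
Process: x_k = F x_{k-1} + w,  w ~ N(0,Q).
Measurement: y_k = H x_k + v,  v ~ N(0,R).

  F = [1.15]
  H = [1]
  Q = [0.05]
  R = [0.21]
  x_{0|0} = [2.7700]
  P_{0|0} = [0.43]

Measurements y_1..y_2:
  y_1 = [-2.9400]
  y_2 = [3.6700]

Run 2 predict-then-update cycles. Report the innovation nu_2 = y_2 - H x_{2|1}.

step 1: x^-=[3.1855]  P^-=[0.6187]  S=[0.8287]  K=[0.7466]  nu=[-6.1255]  x^+=[-1.3877]  P^+=[0.1568]
step 2: x^-=[-1.5959]  P^-=[0.2573]  S=[0.4673]  K=[0.5507]  nu=[5.2659]  x^+=[1.3038]  P^+=[0.1156]

innov = [5.2659]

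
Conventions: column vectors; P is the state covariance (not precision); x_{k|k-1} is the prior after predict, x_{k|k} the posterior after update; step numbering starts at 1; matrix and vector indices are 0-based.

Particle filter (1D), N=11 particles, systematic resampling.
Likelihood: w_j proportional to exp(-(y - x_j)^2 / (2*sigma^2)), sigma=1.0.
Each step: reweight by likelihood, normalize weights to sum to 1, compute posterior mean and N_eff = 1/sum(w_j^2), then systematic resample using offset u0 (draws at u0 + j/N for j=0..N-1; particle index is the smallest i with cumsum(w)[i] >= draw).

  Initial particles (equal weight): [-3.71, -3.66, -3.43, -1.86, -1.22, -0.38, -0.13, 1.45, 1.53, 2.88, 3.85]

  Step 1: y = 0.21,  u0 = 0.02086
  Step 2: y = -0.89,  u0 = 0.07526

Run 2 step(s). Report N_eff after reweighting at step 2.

N_eff = 8.3174

step 1: w=[0.0001, 0.0002, 0.0004, 0.0370, 0.1133, 0.2646, 0.2973, 0.1460, 0.1318, 0.0089, 0.0004]  mean=0.0918  Neff=4.7314  idx=[3, 4, 5, 5, 5, 6, 6, 6, 7, 7, 8]
step 2: w=[0.0941, 0.1427, 0.1323, 0.1323, 0.1323, 0.1129, 0.1129, 0.1129, 0.0098, 0.0098, 0.0081]  mean=-0.5034  Neff=8.3174  idx=[0, 1, 2, 2, 3, 4, 4, 5, 6, 7, 9]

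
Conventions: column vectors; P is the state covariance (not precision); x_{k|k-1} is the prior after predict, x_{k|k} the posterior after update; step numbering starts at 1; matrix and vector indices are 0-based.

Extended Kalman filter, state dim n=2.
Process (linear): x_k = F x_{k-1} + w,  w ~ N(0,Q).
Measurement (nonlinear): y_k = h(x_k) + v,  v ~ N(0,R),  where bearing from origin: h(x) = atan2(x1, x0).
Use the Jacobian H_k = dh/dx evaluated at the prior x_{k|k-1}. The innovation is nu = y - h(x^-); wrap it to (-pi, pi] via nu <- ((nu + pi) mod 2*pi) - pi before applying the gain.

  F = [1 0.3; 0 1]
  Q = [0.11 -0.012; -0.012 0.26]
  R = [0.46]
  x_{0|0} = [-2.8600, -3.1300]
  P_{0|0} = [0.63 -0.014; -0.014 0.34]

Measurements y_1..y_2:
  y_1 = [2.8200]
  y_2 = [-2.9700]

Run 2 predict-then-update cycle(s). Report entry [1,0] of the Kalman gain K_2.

K[1,0] = -0.2160

step 1: x^-=[-3.7990, -3.1300]  P^-=[0.7622 0.0760; 0.0760 0.6000]  H_jac=[0.1292 -0.1568]  S=[0.4844]  K=[0.1787; -0.1739]  nu=[-1.0107]  x^+=[-3.9796, -2.9542]  P^+=[0.7467 0.0911; 0.0911 0.5853]
step 2: x^-=[-4.8658, -2.9542]  P^-=[0.9641 0.2547; 0.2547 0.8453]  H_jac=[0.0912 -0.1502]  S=[0.4801]  K=[0.1034; -0.2160]  nu=[-0.3741]  x^+=[-4.9045, -2.8734]  P^+=[0.9589 0.2654; 0.2654 0.8229]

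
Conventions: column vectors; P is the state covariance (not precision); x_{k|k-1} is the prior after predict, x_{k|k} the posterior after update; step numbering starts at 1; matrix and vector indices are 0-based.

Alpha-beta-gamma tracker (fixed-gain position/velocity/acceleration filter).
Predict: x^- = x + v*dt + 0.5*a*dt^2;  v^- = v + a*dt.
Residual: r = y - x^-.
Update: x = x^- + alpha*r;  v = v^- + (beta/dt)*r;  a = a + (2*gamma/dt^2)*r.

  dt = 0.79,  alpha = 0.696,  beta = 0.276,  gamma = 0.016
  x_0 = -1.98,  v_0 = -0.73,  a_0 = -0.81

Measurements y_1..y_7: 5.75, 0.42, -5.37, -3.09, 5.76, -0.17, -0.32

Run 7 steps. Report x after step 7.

x_post = -0.0772

step 1: x_pred=-2.8095  r=8.5595  x^+=3.1479  v^+=1.6205  a^+=-0.3711
step 2: x_pred=4.3123  r=-3.8923  x^+=1.6033  v^+=-0.0325  a^+=-0.5707
step 3: x_pred=1.3995  r=-6.7695  x^+=-3.3121  v^+=-2.8484  a^+=-0.9178
step 4: x_pred=-5.8487  r=2.7587  x^+=-3.9287  v^+=-2.6097  a^+=-0.7763
step 5: x_pred=-6.2325  r=11.9925  x^+=2.1143  v^+=0.9668  a^+=-0.1614
step 6: x_pred=2.8277  r=-2.9977  x^+=0.7413  v^+=-0.2080  a^+=-0.3151
step 7: x_pred=0.4786  r=-0.7986  x^+=-0.0772  v^+=-0.7360  a^+=-0.3561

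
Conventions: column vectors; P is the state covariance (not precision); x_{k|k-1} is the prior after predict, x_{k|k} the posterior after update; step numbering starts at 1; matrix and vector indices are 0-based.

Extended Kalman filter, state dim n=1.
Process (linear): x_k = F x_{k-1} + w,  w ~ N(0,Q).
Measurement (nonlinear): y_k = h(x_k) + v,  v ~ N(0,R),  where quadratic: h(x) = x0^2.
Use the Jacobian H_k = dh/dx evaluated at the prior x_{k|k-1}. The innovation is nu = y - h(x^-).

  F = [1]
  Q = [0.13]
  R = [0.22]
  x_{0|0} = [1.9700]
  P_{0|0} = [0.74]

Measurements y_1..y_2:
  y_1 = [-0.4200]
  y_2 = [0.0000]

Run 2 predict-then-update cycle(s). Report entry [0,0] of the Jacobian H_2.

H_jac[0,0] = 1.7918

step 1: x^-=[1.9700]  P^-=[0.8700]  H_jac=[3.9400]  S=[13.7255]  K=[0.2497]  nu=[-4.3009]  x^+=[0.8959]  P^+=[0.0139]
step 2: x^-=[0.8959]  P^-=[0.1439]  H_jac=[1.7918]  S=[0.6821]  K=[0.3781]  nu=[-0.8026]  x^+=[0.5924]  P^+=[0.0464]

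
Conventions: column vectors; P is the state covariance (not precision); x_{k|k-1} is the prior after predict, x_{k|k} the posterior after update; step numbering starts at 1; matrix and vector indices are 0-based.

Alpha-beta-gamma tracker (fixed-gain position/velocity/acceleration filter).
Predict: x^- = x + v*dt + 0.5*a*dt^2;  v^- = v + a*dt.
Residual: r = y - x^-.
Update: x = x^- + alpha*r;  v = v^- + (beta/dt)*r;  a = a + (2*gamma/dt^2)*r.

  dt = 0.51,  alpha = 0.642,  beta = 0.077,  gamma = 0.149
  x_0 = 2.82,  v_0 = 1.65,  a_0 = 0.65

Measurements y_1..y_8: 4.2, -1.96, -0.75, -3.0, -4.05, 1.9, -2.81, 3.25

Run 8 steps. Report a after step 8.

step 1: x_pred=3.7460  r=0.4540  x^+=4.0375  v^+=2.0500  a^+=1.1701
step 2: x_pred=5.2352  r=-7.1952  x^+=0.6159  v^+=1.5605  a^+=-7.0735
step 3: x_pred=0.4918  r=-1.2418  x^+=-0.3054  v^+=-2.2345  a^+=-8.4962
step 4: x_pred=-2.5500  r=-0.4500  x^+=-2.8389  v^+=-6.6355  a^+=-9.0119
step 5: x_pred=-7.3950  r=3.3450  x^+=-5.2475  v^+=-10.7265  a^+=-5.1794
step 6: x_pred=-11.3916  r=13.2916  x^+=-2.8584  v^+=-11.3613  a^+=10.0490
step 7: x_pred=-7.3458  r=4.5358  x^+=-4.4338  v^+=-5.5515  a^+=15.2457
step 8: x_pred=-5.2824  r=8.5324  x^+=0.1954  v^+=3.5120  a^+=25.0213

a_post = 25.0213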